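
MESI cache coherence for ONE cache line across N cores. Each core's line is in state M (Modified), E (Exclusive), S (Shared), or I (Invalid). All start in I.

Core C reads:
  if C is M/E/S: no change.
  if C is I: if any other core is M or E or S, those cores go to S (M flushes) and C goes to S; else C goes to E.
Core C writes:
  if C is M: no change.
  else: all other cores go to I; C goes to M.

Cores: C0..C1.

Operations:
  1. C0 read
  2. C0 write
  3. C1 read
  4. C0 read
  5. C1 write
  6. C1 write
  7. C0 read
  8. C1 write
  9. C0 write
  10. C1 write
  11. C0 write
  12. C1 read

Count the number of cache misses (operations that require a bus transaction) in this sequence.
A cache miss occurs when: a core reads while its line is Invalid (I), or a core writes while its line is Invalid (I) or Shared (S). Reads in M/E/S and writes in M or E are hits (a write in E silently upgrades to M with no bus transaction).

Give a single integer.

Op 1: C0 read [C0 read from I: no other sharers -> C0=E (exclusive)] -> [E,I] [MISS #1: read from I]
Op 2: C0 write [C0 write: invalidate none -> C0=M] -> [M,I] [hit: write from E is a silent E->M upgrade, no bus transaction]
Op 3: C1 read [C1 read from I: others=['C0=M'] -> C1=S, others downsized to S] -> [S,S] [MISS #2: read from I]
Op 4: C0 read [C0 read: already in S, no change] -> [S,S] [hit: read from S]
Op 5: C1 write [C1 write: invalidate ['C0=S'] -> C1=M] -> [I,M] [MISS #3: write from S]
Op 6: C1 write [C1 write: already M (modified), no change] -> [I,M] [hit: write from M]
Op 7: C0 read [C0 read from I: others=['C1=M'] -> C0=S, others downsized to S] -> [S,S] [MISS #4: read from I]
Op 8: C1 write [C1 write: invalidate ['C0=S'] -> C1=M] -> [I,M] [MISS #5: write from S]
Op 9: C0 write [C0 write: invalidate ['C1=M'] -> C0=M] -> [M,I] [MISS #6: write from I]
Op 10: C1 write [C1 write: invalidate ['C0=M'] -> C1=M] -> [I,M] [MISS #7: write from I]
Op 11: C0 write [C0 write: invalidate ['C1=M'] -> C0=M] -> [M,I] [MISS #8: write from I]
Op 12: C1 read [C1 read from I: others=['C0=M'] -> C1=S, others downsized to S] -> [S,S] [MISS #9: read from I]

Answer: 9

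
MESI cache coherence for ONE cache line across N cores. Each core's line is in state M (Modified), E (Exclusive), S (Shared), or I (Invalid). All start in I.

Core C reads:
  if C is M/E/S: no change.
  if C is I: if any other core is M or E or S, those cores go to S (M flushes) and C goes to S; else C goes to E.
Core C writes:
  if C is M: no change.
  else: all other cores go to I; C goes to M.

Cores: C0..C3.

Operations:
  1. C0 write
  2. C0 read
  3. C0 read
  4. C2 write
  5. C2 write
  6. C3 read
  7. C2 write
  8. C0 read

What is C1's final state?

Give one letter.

Op 1: C0 write [C0 write: invalidate none -> C0=M] -> [M,I,I,I]
Op 2: C0 read [C0 read: already in M, no change] -> [M,I,I,I]
Op 3: C0 read [C0 read: already in M, no change] -> [M,I,I,I]
Op 4: C2 write [C2 write: invalidate ['C0=M'] -> C2=M] -> [I,I,M,I]
Op 5: C2 write [C2 write: already M (modified), no change] -> [I,I,M,I]
Op 6: C3 read [C3 read from I: others=['C2=M'] -> C3=S, others downsized to S] -> [I,I,S,S]
Op 7: C2 write [C2 write: invalidate ['C3=S'] -> C2=M] -> [I,I,M,I]
Op 8: C0 read [C0 read from I: others=['C2=M'] -> C0=S, others downsized to S] -> [S,I,S,I]

Answer: I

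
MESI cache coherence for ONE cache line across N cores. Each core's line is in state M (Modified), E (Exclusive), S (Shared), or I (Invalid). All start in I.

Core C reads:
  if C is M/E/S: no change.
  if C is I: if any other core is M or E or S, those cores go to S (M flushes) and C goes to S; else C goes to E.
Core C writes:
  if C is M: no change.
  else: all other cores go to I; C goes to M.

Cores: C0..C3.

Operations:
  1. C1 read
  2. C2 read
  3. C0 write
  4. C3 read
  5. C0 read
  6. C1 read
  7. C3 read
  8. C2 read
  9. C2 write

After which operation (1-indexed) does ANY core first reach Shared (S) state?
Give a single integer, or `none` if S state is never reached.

Answer: 2

Derivation:
Op 1: C1 read [C1 read from I: no other sharers -> C1=E (exclusive)] -> [I,E,I,I]
Op 2: C2 read [C2 read from I: others=['C1=E'] -> C2=S, others downsized to S] -> [I,S,S,I]
  -> First S state at op 2; remaining ops need not be traced.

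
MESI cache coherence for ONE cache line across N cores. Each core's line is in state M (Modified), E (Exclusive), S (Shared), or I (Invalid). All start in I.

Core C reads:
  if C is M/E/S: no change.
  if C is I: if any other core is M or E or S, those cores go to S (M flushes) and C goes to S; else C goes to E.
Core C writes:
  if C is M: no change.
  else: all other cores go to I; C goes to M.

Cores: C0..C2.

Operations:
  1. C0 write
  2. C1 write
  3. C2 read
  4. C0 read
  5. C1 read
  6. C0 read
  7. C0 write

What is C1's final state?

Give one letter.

Answer: I

Derivation:
Op 1: C0 write [C0 write: invalidate none -> C0=M] -> [M,I,I]
Op 2: C1 write [C1 write: invalidate ['C0=M'] -> C1=M] -> [I,M,I]
Op 3: C2 read [C2 read from I: others=['C1=M'] -> C2=S, others downsized to S] -> [I,S,S]
Op 4: C0 read [C0 read from I: others=['C1=S', 'C2=S'] -> C0=S, others downsized to S] -> [S,S,S]
Op 5: C1 read [C1 read: already in S, no change] -> [S,S,S]
Op 6: C0 read [C0 read: already in S, no change] -> [S,S,S]
Op 7: C0 write [C0 write: invalidate ['C1=S', 'C2=S'] -> C0=M] -> [M,I,I]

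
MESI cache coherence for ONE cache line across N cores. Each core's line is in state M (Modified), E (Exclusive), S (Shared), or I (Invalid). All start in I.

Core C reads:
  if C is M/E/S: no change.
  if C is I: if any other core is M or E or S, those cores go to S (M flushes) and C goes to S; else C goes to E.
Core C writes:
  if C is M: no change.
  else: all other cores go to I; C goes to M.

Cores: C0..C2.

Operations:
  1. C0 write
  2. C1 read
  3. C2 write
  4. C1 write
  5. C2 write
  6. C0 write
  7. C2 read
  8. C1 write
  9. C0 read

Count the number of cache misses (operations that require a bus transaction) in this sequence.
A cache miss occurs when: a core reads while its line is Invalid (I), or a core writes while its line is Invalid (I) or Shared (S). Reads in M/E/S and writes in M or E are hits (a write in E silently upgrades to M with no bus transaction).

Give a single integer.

Answer: 9

Derivation:
Op 1: C0 write [C0 write: invalidate none -> C0=M] -> [M,I,I] [MISS #1: write from I]
Op 2: C1 read [C1 read from I: others=['C0=M'] -> C1=S, others downsized to S] -> [S,S,I] [MISS #2: read from I]
Op 3: C2 write [C2 write: invalidate ['C0=S', 'C1=S'] -> C2=M] -> [I,I,M] [MISS #3: write from I]
Op 4: C1 write [C1 write: invalidate ['C2=M'] -> C1=M] -> [I,M,I] [MISS #4: write from I]
Op 5: C2 write [C2 write: invalidate ['C1=M'] -> C2=M] -> [I,I,M] [MISS #5: write from I]
Op 6: C0 write [C0 write: invalidate ['C2=M'] -> C0=M] -> [M,I,I] [MISS #6: write from I]
Op 7: C2 read [C2 read from I: others=['C0=M'] -> C2=S, others downsized to S] -> [S,I,S] [MISS #7: read from I]
Op 8: C1 write [C1 write: invalidate ['C0=S', 'C2=S'] -> C1=M] -> [I,M,I] [MISS #8: write from I]
Op 9: C0 read [C0 read from I: others=['C1=M'] -> C0=S, others downsized to S] -> [S,S,I] [MISS #9: read from I]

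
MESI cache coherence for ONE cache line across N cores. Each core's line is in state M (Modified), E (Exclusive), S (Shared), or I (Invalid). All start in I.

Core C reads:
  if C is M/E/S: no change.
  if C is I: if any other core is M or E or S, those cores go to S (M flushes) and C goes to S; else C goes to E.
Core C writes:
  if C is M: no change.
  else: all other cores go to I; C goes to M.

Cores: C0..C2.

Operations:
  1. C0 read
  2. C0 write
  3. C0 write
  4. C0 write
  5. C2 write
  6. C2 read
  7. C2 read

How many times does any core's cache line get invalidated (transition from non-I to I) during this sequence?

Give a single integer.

Answer: 1

Derivation:
Op 1: C0 read [C0 read from I: no other sharers -> C0=E (exclusive)] -> [E,I,I] (invalidations this op: 0; running total: 0)
Op 2: C0 write [C0 write: invalidate none -> C0=M] -> [M,I,I] (invalidations this op: 0; running total: 0)
Op 3: C0 write [C0 write: already M (modified), no change] -> [M,I,I] (invalidations this op: 0; running total: 0)
Op 4: C0 write [C0 write: already M (modified), no change] -> [M,I,I] (invalidations this op: 0; running total: 0)
Op 5: C2 write [C2 write: invalidate ['C0=M'] -> C2=M] -> [I,I,M] (invalidations this op: 1; running total: 1)
Op 6: C2 read [C2 read: already in M, no change] -> [I,I,M] (invalidations this op: 0; running total: 1)
Op 7: C2 read [C2 read: already in M, no change] -> [I,I,M] (invalidations this op: 0; running total: 1)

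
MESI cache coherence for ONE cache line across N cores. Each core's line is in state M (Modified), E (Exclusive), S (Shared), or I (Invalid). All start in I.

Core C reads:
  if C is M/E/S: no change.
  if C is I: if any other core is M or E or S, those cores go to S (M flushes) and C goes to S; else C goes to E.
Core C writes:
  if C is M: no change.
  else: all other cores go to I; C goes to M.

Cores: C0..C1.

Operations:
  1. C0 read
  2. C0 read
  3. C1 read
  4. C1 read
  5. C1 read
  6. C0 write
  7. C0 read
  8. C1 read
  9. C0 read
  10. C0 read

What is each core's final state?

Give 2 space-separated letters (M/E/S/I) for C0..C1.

Op 1: C0 read [C0 read from I: no other sharers -> C0=E (exclusive)] -> [E,I]
Op 2: C0 read [C0 read: already in E, no change] -> [E,I]
Op 3: C1 read [C1 read from I: others=['C0=E'] -> C1=S, others downsized to S] -> [S,S]
Op 4: C1 read [C1 read: already in S, no change] -> [S,S]
Op 5: C1 read [C1 read: already in S, no change] -> [S,S]
Op 6: C0 write [C0 write: invalidate ['C1=S'] -> C0=M] -> [M,I]
Op 7: C0 read [C0 read: already in M, no change] -> [M,I]
Op 8: C1 read [C1 read from I: others=['C0=M'] -> C1=S, others downsized to S] -> [S,S]
Op 9: C0 read [C0 read: already in S, no change] -> [S,S]
Op 10: C0 read [C0 read: already in S, no change] -> [S,S]

Answer: S S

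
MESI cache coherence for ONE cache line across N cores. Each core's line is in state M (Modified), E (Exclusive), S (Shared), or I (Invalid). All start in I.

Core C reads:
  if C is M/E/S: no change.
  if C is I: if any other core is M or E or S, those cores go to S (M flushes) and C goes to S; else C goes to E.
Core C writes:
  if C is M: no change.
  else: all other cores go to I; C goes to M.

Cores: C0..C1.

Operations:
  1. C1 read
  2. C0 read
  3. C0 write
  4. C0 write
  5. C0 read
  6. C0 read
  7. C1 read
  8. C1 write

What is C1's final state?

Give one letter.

Answer: M

Derivation:
Op 1: C1 read [C1 read from I: no other sharers -> C1=E (exclusive)] -> [I,E]
Op 2: C0 read [C0 read from I: others=['C1=E'] -> C0=S, others downsized to S] -> [S,S]
Op 3: C0 write [C0 write: invalidate ['C1=S'] -> C0=M] -> [M,I]
Op 4: C0 write [C0 write: already M (modified), no change] -> [M,I]
Op 5: C0 read [C0 read: already in M, no change] -> [M,I]
Op 6: C0 read [C0 read: already in M, no change] -> [M,I]
Op 7: C1 read [C1 read from I: others=['C0=M'] -> C1=S, others downsized to S] -> [S,S]
Op 8: C1 write [C1 write: invalidate ['C0=S'] -> C1=M] -> [I,M]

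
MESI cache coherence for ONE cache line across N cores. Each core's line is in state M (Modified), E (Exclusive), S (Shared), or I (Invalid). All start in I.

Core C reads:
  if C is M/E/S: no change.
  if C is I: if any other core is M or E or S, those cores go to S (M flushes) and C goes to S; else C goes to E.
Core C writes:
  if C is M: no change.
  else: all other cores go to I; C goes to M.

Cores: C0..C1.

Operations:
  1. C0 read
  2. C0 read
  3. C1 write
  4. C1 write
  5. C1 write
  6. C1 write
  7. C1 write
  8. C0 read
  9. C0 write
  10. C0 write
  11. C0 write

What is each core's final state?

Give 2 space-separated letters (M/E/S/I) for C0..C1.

Op 1: C0 read [C0 read from I: no other sharers -> C0=E (exclusive)] -> [E,I]
Op 2: C0 read [C0 read: already in E, no change] -> [E,I]
Op 3: C1 write [C1 write: invalidate ['C0=E'] -> C1=M] -> [I,M]
Op 4: C1 write [C1 write: already M (modified), no change] -> [I,M]
Op 5: C1 write [C1 write: already M (modified), no change] -> [I,M]
Op 6: C1 write [C1 write: already M (modified), no change] -> [I,M]
Op 7: C1 write [C1 write: already M (modified), no change] -> [I,M]
Op 8: C0 read [C0 read from I: others=['C1=M'] -> C0=S, others downsized to S] -> [S,S]
Op 9: C0 write [C0 write: invalidate ['C1=S'] -> C0=M] -> [M,I]
Op 10: C0 write [C0 write: already M (modified), no change] -> [M,I]
Op 11: C0 write [C0 write: already M (modified), no change] -> [M,I]

Answer: M I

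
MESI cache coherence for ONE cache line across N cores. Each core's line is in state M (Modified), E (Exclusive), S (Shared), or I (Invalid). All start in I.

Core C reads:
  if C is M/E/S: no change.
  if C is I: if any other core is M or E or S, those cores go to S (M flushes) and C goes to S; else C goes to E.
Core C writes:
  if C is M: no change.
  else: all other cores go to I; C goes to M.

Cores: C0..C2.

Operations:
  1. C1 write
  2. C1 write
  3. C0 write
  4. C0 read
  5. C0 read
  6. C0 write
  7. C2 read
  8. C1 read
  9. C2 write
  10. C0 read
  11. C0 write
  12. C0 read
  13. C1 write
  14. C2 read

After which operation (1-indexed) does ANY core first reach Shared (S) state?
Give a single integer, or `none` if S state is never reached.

Op 1: C1 write [C1 write: invalidate none -> C1=M] -> [I,M,I]
Op 2: C1 write [C1 write: already M (modified), no change] -> [I,M,I]
Op 3: C0 write [C0 write: invalidate ['C1=M'] -> C0=M] -> [M,I,I]
Op 4: C0 read [C0 read: already in M, no change] -> [M,I,I]
Op 5: C0 read [C0 read: already in M, no change] -> [M,I,I]
Op 6: C0 write [C0 write: already M (modified), no change] -> [M,I,I]
Op 7: C2 read [C2 read from I: others=['C0=M'] -> C2=S, others downsized to S] -> [S,I,S]
  -> First S state at op 7; remaining ops need not be traced.

Answer: 7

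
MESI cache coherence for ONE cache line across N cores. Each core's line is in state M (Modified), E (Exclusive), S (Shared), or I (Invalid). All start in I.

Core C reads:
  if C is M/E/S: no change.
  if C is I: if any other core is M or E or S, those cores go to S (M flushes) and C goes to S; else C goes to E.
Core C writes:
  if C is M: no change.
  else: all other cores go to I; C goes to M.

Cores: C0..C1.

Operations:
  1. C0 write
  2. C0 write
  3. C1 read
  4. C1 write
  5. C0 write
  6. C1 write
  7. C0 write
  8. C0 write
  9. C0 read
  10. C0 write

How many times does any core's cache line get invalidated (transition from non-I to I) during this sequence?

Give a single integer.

Op 1: C0 write [C0 write: invalidate none -> C0=M] -> [M,I] (invalidations this op: 0; running total: 0)
Op 2: C0 write [C0 write: already M (modified), no change] -> [M,I] (invalidations this op: 0; running total: 0)
Op 3: C1 read [C1 read from I: others=['C0=M'] -> C1=S, others downsized to S] -> [S,S] (invalidations this op: 0; running total: 0)
Op 4: C1 write [C1 write: invalidate ['C0=S'] -> C1=M] -> [I,M] (invalidations this op: 1; running total: 1)
Op 5: C0 write [C0 write: invalidate ['C1=M'] -> C0=M] -> [M,I] (invalidations this op: 1; running total: 2)
Op 6: C1 write [C1 write: invalidate ['C0=M'] -> C1=M] -> [I,M] (invalidations this op: 1; running total: 3)
Op 7: C0 write [C0 write: invalidate ['C1=M'] -> C0=M] -> [M,I] (invalidations this op: 1; running total: 4)
Op 8: C0 write [C0 write: already M (modified), no change] -> [M,I] (invalidations this op: 0; running total: 4)
Op 9: C0 read [C0 read: already in M, no change] -> [M,I] (invalidations this op: 0; running total: 4)
Op 10: C0 write [C0 write: already M (modified), no change] -> [M,I] (invalidations this op: 0; running total: 4)

Answer: 4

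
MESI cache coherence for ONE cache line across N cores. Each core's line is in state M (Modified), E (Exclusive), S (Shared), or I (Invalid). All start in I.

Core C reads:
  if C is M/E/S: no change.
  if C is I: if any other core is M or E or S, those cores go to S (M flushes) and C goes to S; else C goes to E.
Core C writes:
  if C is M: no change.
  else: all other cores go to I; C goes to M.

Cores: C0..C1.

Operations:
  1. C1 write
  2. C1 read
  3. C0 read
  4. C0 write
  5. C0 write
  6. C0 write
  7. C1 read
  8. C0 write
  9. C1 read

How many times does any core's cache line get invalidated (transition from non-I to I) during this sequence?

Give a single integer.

Op 1: C1 write [C1 write: invalidate none -> C1=M] -> [I,M] (invalidations this op: 0; running total: 0)
Op 2: C1 read [C1 read: already in M, no change] -> [I,M] (invalidations this op: 0; running total: 0)
Op 3: C0 read [C0 read from I: others=['C1=M'] -> C0=S, others downsized to S] -> [S,S] (invalidations this op: 0; running total: 0)
Op 4: C0 write [C0 write: invalidate ['C1=S'] -> C0=M] -> [M,I] (invalidations this op: 1; running total: 1)
Op 5: C0 write [C0 write: already M (modified), no change] -> [M,I] (invalidations this op: 0; running total: 1)
Op 6: C0 write [C0 write: already M (modified), no change] -> [M,I] (invalidations this op: 0; running total: 1)
Op 7: C1 read [C1 read from I: others=['C0=M'] -> C1=S, others downsized to S] -> [S,S] (invalidations this op: 0; running total: 1)
Op 8: C0 write [C0 write: invalidate ['C1=S'] -> C0=M] -> [M,I] (invalidations this op: 1; running total: 2)
Op 9: C1 read [C1 read from I: others=['C0=M'] -> C1=S, others downsized to S] -> [S,S] (invalidations this op: 0; running total: 2)

Answer: 2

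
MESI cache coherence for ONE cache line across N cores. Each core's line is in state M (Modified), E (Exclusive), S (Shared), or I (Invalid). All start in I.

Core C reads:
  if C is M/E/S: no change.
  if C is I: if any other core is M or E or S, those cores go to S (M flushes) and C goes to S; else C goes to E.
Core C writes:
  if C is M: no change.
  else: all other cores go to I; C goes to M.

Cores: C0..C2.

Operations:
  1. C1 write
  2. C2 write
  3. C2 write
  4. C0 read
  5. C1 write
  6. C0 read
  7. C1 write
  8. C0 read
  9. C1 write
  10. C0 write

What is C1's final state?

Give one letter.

Op 1: C1 write [C1 write: invalidate none -> C1=M] -> [I,M,I]
Op 2: C2 write [C2 write: invalidate ['C1=M'] -> C2=M] -> [I,I,M]
Op 3: C2 write [C2 write: already M (modified), no change] -> [I,I,M]
Op 4: C0 read [C0 read from I: others=['C2=M'] -> C0=S, others downsized to S] -> [S,I,S]
Op 5: C1 write [C1 write: invalidate ['C0=S', 'C2=S'] -> C1=M] -> [I,M,I]
Op 6: C0 read [C0 read from I: others=['C1=M'] -> C0=S, others downsized to S] -> [S,S,I]
Op 7: C1 write [C1 write: invalidate ['C0=S'] -> C1=M] -> [I,M,I]
Op 8: C0 read [C0 read from I: others=['C1=M'] -> C0=S, others downsized to S] -> [S,S,I]
Op 9: C1 write [C1 write: invalidate ['C0=S'] -> C1=M] -> [I,M,I]
Op 10: C0 write [C0 write: invalidate ['C1=M'] -> C0=M] -> [M,I,I]

Answer: I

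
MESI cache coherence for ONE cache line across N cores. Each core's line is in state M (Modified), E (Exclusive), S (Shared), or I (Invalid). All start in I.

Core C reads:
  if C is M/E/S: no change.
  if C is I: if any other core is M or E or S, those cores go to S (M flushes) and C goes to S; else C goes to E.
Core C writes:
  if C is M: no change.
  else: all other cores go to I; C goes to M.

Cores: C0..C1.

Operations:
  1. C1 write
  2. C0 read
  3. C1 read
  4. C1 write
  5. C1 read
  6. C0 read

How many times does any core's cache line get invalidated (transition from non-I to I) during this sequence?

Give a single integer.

Op 1: C1 write [C1 write: invalidate none -> C1=M] -> [I,M] (invalidations this op: 0; running total: 0)
Op 2: C0 read [C0 read from I: others=['C1=M'] -> C0=S, others downsized to S] -> [S,S] (invalidations this op: 0; running total: 0)
Op 3: C1 read [C1 read: already in S, no change] -> [S,S] (invalidations this op: 0; running total: 0)
Op 4: C1 write [C1 write: invalidate ['C0=S'] -> C1=M] -> [I,M] (invalidations this op: 1; running total: 1)
Op 5: C1 read [C1 read: already in M, no change] -> [I,M] (invalidations this op: 0; running total: 1)
Op 6: C0 read [C0 read from I: others=['C1=M'] -> C0=S, others downsized to S] -> [S,S] (invalidations this op: 0; running total: 1)

Answer: 1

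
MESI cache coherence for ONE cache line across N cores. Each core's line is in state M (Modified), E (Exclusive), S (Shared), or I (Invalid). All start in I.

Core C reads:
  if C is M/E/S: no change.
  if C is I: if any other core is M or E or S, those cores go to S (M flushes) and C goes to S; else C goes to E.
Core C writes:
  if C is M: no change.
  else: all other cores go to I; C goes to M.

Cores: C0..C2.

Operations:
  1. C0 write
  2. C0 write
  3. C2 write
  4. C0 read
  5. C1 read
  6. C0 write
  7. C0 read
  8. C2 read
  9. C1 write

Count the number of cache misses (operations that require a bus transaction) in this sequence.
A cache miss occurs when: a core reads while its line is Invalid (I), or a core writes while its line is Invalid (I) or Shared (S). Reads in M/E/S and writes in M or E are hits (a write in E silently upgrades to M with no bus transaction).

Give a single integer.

Answer: 7

Derivation:
Op 1: C0 write [C0 write: invalidate none -> C0=M] -> [M,I,I] [MISS #1: write from I]
Op 2: C0 write [C0 write: already M (modified), no change] -> [M,I,I] [hit: write from M]
Op 3: C2 write [C2 write: invalidate ['C0=M'] -> C2=M] -> [I,I,M] [MISS #2: write from I]
Op 4: C0 read [C0 read from I: others=['C2=M'] -> C0=S, others downsized to S] -> [S,I,S] [MISS #3: read from I]
Op 5: C1 read [C1 read from I: others=['C0=S', 'C2=S'] -> C1=S, others downsized to S] -> [S,S,S] [MISS #4: read from I]
Op 6: C0 write [C0 write: invalidate ['C1=S', 'C2=S'] -> C0=M] -> [M,I,I] [MISS #5: write from S]
Op 7: C0 read [C0 read: already in M, no change] -> [M,I,I] [hit: read from M]
Op 8: C2 read [C2 read from I: others=['C0=M'] -> C2=S, others downsized to S] -> [S,I,S] [MISS #6: read from I]
Op 9: C1 write [C1 write: invalidate ['C0=S', 'C2=S'] -> C1=M] -> [I,M,I] [MISS #7: write from I]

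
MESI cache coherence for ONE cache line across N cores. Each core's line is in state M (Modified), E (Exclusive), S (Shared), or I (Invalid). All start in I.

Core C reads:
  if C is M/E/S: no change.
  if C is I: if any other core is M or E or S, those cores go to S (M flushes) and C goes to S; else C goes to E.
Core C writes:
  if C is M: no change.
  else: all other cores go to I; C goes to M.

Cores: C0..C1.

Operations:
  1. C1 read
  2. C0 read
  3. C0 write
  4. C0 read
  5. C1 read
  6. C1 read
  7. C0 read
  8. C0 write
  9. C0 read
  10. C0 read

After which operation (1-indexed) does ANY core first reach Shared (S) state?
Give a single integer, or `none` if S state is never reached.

Answer: 2

Derivation:
Op 1: C1 read [C1 read from I: no other sharers -> C1=E (exclusive)] -> [I,E]
Op 2: C0 read [C0 read from I: others=['C1=E'] -> C0=S, others downsized to S] -> [S,S]
  -> First S state at op 2; remaining ops need not be traced.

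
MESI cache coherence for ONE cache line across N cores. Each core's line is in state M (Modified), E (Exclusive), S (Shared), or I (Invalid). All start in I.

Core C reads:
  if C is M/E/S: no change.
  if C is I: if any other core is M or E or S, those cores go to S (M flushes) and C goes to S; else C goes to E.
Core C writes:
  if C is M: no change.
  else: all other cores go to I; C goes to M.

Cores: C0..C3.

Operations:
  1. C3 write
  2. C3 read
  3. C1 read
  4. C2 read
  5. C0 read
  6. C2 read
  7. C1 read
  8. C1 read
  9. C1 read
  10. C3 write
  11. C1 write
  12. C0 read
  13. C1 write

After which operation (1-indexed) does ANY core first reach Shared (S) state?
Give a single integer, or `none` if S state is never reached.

Op 1: C3 write [C3 write: invalidate none -> C3=M] -> [I,I,I,M]
Op 2: C3 read [C3 read: already in M, no change] -> [I,I,I,M]
Op 3: C1 read [C1 read from I: others=['C3=M'] -> C1=S, others downsized to S] -> [I,S,I,S]
  -> First S state at op 3; remaining ops need not be traced.

Answer: 3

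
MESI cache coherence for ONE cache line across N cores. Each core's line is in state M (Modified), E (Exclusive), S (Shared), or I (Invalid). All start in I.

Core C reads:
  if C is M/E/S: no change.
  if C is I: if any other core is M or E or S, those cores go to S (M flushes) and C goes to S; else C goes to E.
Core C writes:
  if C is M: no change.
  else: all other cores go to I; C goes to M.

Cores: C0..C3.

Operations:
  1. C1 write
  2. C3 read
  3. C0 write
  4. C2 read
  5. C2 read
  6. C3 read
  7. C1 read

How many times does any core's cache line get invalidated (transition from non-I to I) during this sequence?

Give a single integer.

Op 1: C1 write [C1 write: invalidate none -> C1=M] -> [I,M,I,I] (invalidations this op: 0; running total: 0)
Op 2: C3 read [C3 read from I: others=['C1=M'] -> C3=S, others downsized to S] -> [I,S,I,S] (invalidations this op: 0; running total: 0)
Op 3: C0 write [C0 write: invalidate ['C1=S', 'C3=S'] -> C0=M] -> [M,I,I,I] (invalidations this op: 2; running total: 2)
Op 4: C2 read [C2 read from I: others=['C0=M'] -> C2=S, others downsized to S] -> [S,I,S,I] (invalidations this op: 0; running total: 2)
Op 5: C2 read [C2 read: already in S, no change] -> [S,I,S,I] (invalidations this op: 0; running total: 2)
Op 6: C3 read [C3 read from I: others=['C0=S', 'C2=S'] -> C3=S, others downsized to S] -> [S,I,S,S] (invalidations this op: 0; running total: 2)
Op 7: C1 read [C1 read from I: others=['C0=S', 'C2=S', 'C3=S'] -> C1=S, others downsized to S] -> [S,S,S,S] (invalidations this op: 0; running total: 2)

Answer: 2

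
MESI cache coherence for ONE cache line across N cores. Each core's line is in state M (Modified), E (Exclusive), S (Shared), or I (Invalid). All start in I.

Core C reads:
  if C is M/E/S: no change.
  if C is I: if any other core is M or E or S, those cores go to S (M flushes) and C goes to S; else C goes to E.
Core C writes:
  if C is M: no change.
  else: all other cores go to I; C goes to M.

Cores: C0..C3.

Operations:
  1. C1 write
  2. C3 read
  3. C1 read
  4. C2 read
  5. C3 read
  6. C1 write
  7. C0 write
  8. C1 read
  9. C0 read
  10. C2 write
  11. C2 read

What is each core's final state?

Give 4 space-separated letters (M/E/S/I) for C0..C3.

Op 1: C1 write [C1 write: invalidate none -> C1=M] -> [I,M,I,I]
Op 2: C3 read [C3 read from I: others=['C1=M'] -> C3=S, others downsized to S] -> [I,S,I,S]
Op 3: C1 read [C1 read: already in S, no change] -> [I,S,I,S]
Op 4: C2 read [C2 read from I: others=['C1=S', 'C3=S'] -> C2=S, others downsized to S] -> [I,S,S,S]
Op 5: C3 read [C3 read: already in S, no change] -> [I,S,S,S]
Op 6: C1 write [C1 write: invalidate ['C2=S', 'C3=S'] -> C1=M] -> [I,M,I,I]
Op 7: C0 write [C0 write: invalidate ['C1=M'] -> C0=M] -> [M,I,I,I]
Op 8: C1 read [C1 read from I: others=['C0=M'] -> C1=S, others downsized to S] -> [S,S,I,I]
Op 9: C0 read [C0 read: already in S, no change] -> [S,S,I,I]
Op 10: C2 write [C2 write: invalidate ['C0=S', 'C1=S'] -> C2=M] -> [I,I,M,I]
Op 11: C2 read [C2 read: already in M, no change] -> [I,I,M,I]

Answer: I I M I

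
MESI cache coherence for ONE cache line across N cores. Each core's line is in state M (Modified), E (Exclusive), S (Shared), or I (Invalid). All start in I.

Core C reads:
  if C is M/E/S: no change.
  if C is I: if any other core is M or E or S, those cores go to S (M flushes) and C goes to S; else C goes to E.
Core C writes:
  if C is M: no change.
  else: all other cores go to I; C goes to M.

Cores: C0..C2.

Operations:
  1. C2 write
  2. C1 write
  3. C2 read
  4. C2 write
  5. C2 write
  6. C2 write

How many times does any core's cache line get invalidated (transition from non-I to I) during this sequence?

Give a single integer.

Op 1: C2 write [C2 write: invalidate none -> C2=M] -> [I,I,M] (invalidations this op: 0; running total: 0)
Op 2: C1 write [C1 write: invalidate ['C2=M'] -> C1=M] -> [I,M,I] (invalidations this op: 1; running total: 1)
Op 3: C2 read [C2 read from I: others=['C1=M'] -> C2=S, others downsized to S] -> [I,S,S] (invalidations this op: 0; running total: 1)
Op 4: C2 write [C2 write: invalidate ['C1=S'] -> C2=M] -> [I,I,M] (invalidations this op: 1; running total: 2)
Op 5: C2 write [C2 write: already M (modified), no change] -> [I,I,M] (invalidations this op: 0; running total: 2)
Op 6: C2 write [C2 write: already M (modified), no change] -> [I,I,M] (invalidations this op: 0; running total: 2)

Answer: 2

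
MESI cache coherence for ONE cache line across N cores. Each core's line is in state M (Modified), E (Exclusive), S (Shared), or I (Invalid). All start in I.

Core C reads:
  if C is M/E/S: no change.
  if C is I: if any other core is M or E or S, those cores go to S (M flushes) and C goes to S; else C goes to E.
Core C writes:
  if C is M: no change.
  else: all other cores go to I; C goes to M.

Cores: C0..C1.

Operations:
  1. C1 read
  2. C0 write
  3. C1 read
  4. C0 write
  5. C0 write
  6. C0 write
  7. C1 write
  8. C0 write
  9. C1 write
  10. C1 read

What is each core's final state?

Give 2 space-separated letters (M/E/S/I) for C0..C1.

Op 1: C1 read [C1 read from I: no other sharers -> C1=E (exclusive)] -> [I,E]
Op 2: C0 write [C0 write: invalidate ['C1=E'] -> C0=M] -> [M,I]
Op 3: C1 read [C1 read from I: others=['C0=M'] -> C1=S, others downsized to S] -> [S,S]
Op 4: C0 write [C0 write: invalidate ['C1=S'] -> C0=M] -> [M,I]
Op 5: C0 write [C0 write: already M (modified), no change] -> [M,I]
Op 6: C0 write [C0 write: already M (modified), no change] -> [M,I]
Op 7: C1 write [C1 write: invalidate ['C0=M'] -> C1=M] -> [I,M]
Op 8: C0 write [C0 write: invalidate ['C1=M'] -> C0=M] -> [M,I]
Op 9: C1 write [C1 write: invalidate ['C0=M'] -> C1=M] -> [I,M]
Op 10: C1 read [C1 read: already in M, no change] -> [I,M]

Answer: I M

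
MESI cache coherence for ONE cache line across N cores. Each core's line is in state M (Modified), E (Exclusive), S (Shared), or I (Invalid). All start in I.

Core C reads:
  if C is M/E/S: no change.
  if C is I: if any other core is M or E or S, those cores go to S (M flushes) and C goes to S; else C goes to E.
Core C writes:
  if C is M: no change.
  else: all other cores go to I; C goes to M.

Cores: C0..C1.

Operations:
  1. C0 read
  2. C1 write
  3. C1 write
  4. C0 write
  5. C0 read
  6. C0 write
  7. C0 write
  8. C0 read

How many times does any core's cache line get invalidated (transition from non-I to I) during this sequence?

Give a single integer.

Answer: 2

Derivation:
Op 1: C0 read [C0 read from I: no other sharers -> C0=E (exclusive)] -> [E,I] (invalidations this op: 0; running total: 0)
Op 2: C1 write [C1 write: invalidate ['C0=E'] -> C1=M] -> [I,M] (invalidations this op: 1; running total: 1)
Op 3: C1 write [C1 write: already M (modified), no change] -> [I,M] (invalidations this op: 0; running total: 1)
Op 4: C0 write [C0 write: invalidate ['C1=M'] -> C0=M] -> [M,I] (invalidations this op: 1; running total: 2)
Op 5: C0 read [C0 read: already in M, no change] -> [M,I] (invalidations this op: 0; running total: 2)
Op 6: C0 write [C0 write: already M (modified), no change] -> [M,I] (invalidations this op: 0; running total: 2)
Op 7: C0 write [C0 write: already M (modified), no change] -> [M,I] (invalidations this op: 0; running total: 2)
Op 8: C0 read [C0 read: already in M, no change] -> [M,I] (invalidations this op: 0; running total: 2)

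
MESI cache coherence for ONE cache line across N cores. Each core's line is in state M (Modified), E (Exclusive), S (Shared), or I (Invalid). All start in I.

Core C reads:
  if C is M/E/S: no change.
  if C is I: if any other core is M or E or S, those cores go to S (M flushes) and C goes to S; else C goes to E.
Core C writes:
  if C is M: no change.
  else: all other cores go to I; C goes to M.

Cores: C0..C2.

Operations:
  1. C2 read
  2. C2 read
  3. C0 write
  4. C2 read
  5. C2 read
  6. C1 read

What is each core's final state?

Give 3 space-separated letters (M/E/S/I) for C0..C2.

Op 1: C2 read [C2 read from I: no other sharers -> C2=E (exclusive)] -> [I,I,E]
Op 2: C2 read [C2 read: already in E, no change] -> [I,I,E]
Op 3: C0 write [C0 write: invalidate ['C2=E'] -> C0=M] -> [M,I,I]
Op 4: C2 read [C2 read from I: others=['C0=M'] -> C2=S, others downsized to S] -> [S,I,S]
Op 5: C2 read [C2 read: already in S, no change] -> [S,I,S]
Op 6: C1 read [C1 read from I: others=['C0=S', 'C2=S'] -> C1=S, others downsized to S] -> [S,S,S]

Answer: S S S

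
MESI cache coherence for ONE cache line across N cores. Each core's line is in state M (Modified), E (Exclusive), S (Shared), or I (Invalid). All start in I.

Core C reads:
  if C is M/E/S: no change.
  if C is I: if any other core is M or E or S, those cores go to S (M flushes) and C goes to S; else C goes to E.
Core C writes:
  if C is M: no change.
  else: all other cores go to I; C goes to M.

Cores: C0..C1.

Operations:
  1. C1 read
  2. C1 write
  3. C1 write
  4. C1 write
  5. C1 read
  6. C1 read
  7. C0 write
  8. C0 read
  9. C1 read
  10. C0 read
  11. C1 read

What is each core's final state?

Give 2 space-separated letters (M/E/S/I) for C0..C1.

Answer: S S

Derivation:
Op 1: C1 read [C1 read from I: no other sharers -> C1=E (exclusive)] -> [I,E]
Op 2: C1 write [C1 write: invalidate none -> C1=M] -> [I,M]
Op 3: C1 write [C1 write: already M (modified), no change] -> [I,M]
Op 4: C1 write [C1 write: already M (modified), no change] -> [I,M]
Op 5: C1 read [C1 read: already in M, no change] -> [I,M]
Op 6: C1 read [C1 read: already in M, no change] -> [I,M]
Op 7: C0 write [C0 write: invalidate ['C1=M'] -> C0=M] -> [M,I]
Op 8: C0 read [C0 read: already in M, no change] -> [M,I]
Op 9: C1 read [C1 read from I: others=['C0=M'] -> C1=S, others downsized to S] -> [S,S]
Op 10: C0 read [C0 read: already in S, no change] -> [S,S]
Op 11: C1 read [C1 read: already in S, no change] -> [S,S]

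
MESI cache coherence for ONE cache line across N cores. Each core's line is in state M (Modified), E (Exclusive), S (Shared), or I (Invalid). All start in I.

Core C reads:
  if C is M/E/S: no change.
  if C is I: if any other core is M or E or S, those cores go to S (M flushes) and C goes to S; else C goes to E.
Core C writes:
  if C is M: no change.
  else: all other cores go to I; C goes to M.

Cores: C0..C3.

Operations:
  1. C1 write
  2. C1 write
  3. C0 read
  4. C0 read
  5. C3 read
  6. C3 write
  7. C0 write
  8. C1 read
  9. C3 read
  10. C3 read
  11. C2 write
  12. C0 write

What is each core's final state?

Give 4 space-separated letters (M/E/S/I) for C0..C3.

Answer: M I I I

Derivation:
Op 1: C1 write [C1 write: invalidate none -> C1=M] -> [I,M,I,I]
Op 2: C1 write [C1 write: already M (modified), no change] -> [I,M,I,I]
Op 3: C0 read [C0 read from I: others=['C1=M'] -> C0=S, others downsized to S] -> [S,S,I,I]
Op 4: C0 read [C0 read: already in S, no change] -> [S,S,I,I]
Op 5: C3 read [C3 read from I: others=['C0=S', 'C1=S'] -> C3=S, others downsized to S] -> [S,S,I,S]
Op 6: C3 write [C3 write: invalidate ['C0=S', 'C1=S'] -> C3=M] -> [I,I,I,M]
Op 7: C0 write [C0 write: invalidate ['C3=M'] -> C0=M] -> [M,I,I,I]
Op 8: C1 read [C1 read from I: others=['C0=M'] -> C1=S, others downsized to S] -> [S,S,I,I]
Op 9: C3 read [C3 read from I: others=['C0=S', 'C1=S'] -> C3=S, others downsized to S] -> [S,S,I,S]
Op 10: C3 read [C3 read: already in S, no change] -> [S,S,I,S]
Op 11: C2 write [C2 write: invalidate ['C0=S', 'C1=S', 'C3=S'] -> C2=M] -> [I,I,M,I]
Op 12: C0 write [C0 write: invalidate ['C2=M'] -> C0=M] -> [M,I,I,I]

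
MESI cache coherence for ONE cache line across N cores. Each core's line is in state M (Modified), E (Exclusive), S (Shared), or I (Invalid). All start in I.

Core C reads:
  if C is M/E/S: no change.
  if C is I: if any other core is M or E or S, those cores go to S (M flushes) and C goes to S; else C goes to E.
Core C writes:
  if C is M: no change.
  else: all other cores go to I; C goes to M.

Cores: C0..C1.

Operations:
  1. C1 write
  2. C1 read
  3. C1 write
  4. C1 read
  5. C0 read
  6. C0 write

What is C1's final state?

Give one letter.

Op 1: C1 write [C1 write: invalidate none -> C1=M] -> [I,M]
Op 2: C1 read [C1 read: already in M, no change] -> [I,M]
Op 3: C1 write [C1 write: already M (modified), no change] -> [I,M]
Op 4: C1 read [C1 read: already in M, no change] -> [I,M]
Op 5: C0 read [C0 read from I: others=['C1=M'] -> C0=S, others downsized to S] -> [S,S]
Op 6: C0 write [C0 write: invalidate ['C1=S'] -> C0=M] -> [M,I]

Answer: I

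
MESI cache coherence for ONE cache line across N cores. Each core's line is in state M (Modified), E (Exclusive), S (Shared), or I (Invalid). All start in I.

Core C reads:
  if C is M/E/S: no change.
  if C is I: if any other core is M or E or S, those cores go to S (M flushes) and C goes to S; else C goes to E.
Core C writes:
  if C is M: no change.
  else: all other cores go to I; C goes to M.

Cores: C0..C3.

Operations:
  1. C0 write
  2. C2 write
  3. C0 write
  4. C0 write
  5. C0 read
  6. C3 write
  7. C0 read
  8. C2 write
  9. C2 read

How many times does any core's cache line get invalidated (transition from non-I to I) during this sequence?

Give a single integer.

Op 1: C0 write [C0 write: invalidate none -> C0=M] -> [M,I,I,I] (invalidations this op: 0; running total: 0)
Op 2: C2 write [C2 write: invalidate ['C0=M'] -> C2=M] -> [I,I,M,I] (invalidations this op: 1; running total: 1)
Op 3: C0 write [C0 write: invalidate ['C2=M'] -> C0=M] -> [M,I,I,I] (invalidations this op: 1; running total: 2)
Op 4: C0 write [C0 write: already M (modified), no change] -> [M,I,I,I] (invalidations this op: 0; running total: 2)
Op 5: C0 read [C0 read: already in M, no change] -> [M,I,I,I] (invalidations this op: 0; running total: 2)
Op 6: C3 write [C3 write: invalidate ['C0=M'] -> C3=M] -> [I,I,I,M] (invalidations this op: 1; running total: 3)
Op 7: C0 read [C0 read from I: others=['C3=M'] -> C0=S, others downsized to S] -> [S,I,I,S] (invalidations this op: 0; running total: 3)
Op 8: C2 write [C2 write: invalidate ['C0=S', 'C3=S'] -> C2=M] -> [I,I,M,I] (invalidations this op: 2; running total: 5)
Op 9: C2 read [C2 read: already in M, no change] -> [I,I,M,I] (invalidations this op: 0; running total: 5)

Answer: 5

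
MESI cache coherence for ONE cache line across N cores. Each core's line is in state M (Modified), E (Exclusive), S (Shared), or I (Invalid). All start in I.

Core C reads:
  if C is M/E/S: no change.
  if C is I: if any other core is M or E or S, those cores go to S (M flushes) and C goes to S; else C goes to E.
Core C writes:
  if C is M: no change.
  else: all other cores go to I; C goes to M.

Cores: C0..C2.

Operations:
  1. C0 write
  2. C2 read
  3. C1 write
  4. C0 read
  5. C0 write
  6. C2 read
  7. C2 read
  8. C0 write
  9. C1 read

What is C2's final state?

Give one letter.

Answer: I

Derivation:
Op 1: C0 write [C0 write: invalidate none -> C0=M] -> [M,I,I]
Op 2: C2 read [C2 read from I: others=['C0=M'] -> C2=S, others downsized to S] -> [S,I,S]
Op 3: C1 write [C1 write: invalidate ['C0=S', 'C2=S'] -> C1=M] -> [I,M,I]
Op 4: C0 read [C0 read from I: others=['C1=M'] -> C0=S, others downsized to S] -> [S,S,I]
Op 5: C0 write [C0 write: invalidate ['C1=S'] -> C0=M] -> [M,I,I]
Op 6: C2 read [C2 read from I: others=['C0=M'] -> C2=S, others downsized to S] -> [S,I,S]
Op 7: C2 read [C2 read: already in S, no change] -> [S,I,S]
Op 8: C0 write [C0 write: invalidate ['C2=S'] -> C0=M] -> [M,I,I]
Op 9: C1 read [C1 read from I: others=['C0=M'] -> C1=S, others downsized to S] -> [S,S,I]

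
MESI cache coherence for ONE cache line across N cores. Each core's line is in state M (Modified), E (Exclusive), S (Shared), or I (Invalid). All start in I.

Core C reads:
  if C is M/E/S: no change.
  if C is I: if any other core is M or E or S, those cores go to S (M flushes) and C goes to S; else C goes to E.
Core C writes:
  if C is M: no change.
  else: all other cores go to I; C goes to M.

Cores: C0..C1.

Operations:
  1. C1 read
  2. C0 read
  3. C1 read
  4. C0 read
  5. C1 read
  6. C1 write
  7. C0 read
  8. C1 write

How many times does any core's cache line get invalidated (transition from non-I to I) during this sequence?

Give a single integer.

Op 1: C1 read [C1 read from I: no other sharers -> C1=E (exclusive)] -> [I,E] (invalidations this op: 0; running total: 0)
Op 2: C0 read [C0 read from I: others=['C1=E'] -> C0=S, others downsized to S] -> [S,S] (invalidations this op: 0; running total: 0)
Op 3: C1 read [C1 read: already in S, no change] -> [S,S] (invalidations this op: 0; running total: 0)
Op 4: C0 read [C0 read: already in S, no change] -> [S,S] (invalidations this op: 0; running total: 0)
Op 5: C1 read [C1 read: already in S, no change] -> [S,S] (invalidations this op: 0; running total: 0)
Op 6: C1 write [C1 write: invalidate ['C0=S'] -> C1=M] -> [I,M] (invalidations this op: 1; running total: 1)
Op 7: C0 read [C0 read from I: others=['C1=M'] -> C0=S, others downsized to S] -> [S,S] (invalidations this op: 0; running total: 1)
Op 8: C1 write [C1 write: invalidate ['C0=S'] -> C1=M] -> [I,M] (invalidations this op: 1; running total: 2)

Answer: 2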